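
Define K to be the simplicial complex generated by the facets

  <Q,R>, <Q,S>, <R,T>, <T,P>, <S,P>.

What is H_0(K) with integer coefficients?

We work with the vertex ordering P < Q < R < S < T. The simplices of K, each written with vertices in increasing order, are:

  0-simplices (5): P, Q, R, S, T
  1-simplices (5): PS, PT, QR, QS, RT

so the chain groups are C_0 ≅ Z^5, C_1 ≅ Z^5.

Boundary ∂_1: C_1 → C_0 is given by ∂[p,q] = [q] − [p]. For instance
  ∂QR = R − Q.
The 5×5 boundary matrix has rank 4 and Smith normal form diag(1,1,1,1).

Computing H_k = (kernel of ∂_k) / (image of ∂_{k+1}):

  H_0: rank C_0 − rank ∂_1 = 5 − 4 = 1, and the invariant factors of ∂_1 are all 1, so H_0 = Z.

H_0 = Z.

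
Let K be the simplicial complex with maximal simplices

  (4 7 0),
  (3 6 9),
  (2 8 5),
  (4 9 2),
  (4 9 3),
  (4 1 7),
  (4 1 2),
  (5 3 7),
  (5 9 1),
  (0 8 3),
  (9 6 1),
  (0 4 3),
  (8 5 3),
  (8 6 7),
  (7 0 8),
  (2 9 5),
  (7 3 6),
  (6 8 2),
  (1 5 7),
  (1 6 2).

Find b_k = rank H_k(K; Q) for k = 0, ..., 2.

Fix the vertex order 0 < 1 < 2 < 3 < 4 < 5 < 6 < 7 < 8 < 9 and write every simplex with vertices in increasing order. Then dim K = 2 and the simplices of K are:

  0-simplices (10): [0], [1], [2], [3], [4], [5], [6], [7], [8], [9]
  1-simplices (30): (30 of them)
  2-simplices (20): (20 of them)

Hence C_0 ≅ Z^10, C_1 ≅ Z^30, C_2 ≅ Z^20.

∂_1: C_1 → C_0 sends each edge [p,q] (with p < q) to q − p. For instance
  ∂[3,9] = [9] − [3].
The resulting 10×30 matrix has rank 9, and its Smith normal form has invariant factors (1,1,1,1,1,1,1,1,1).

∂_2: C_2 → C_1 sends each 2-simplex [p,q,r] to [q,r] − [p,r] + [p,q]. For instance
  ∂[0,3,8] = [3,8] − [0,8] + [0,3],
  ∂[2,6,8] = [6,8] − [2,8] + [2,6].
As a 30×20 matrix over Z this has rank 20, with invariant factors (1,1,1,1,1,1,1,1,1,1,1,1,1,1,1,1,1,1,1,2).

Now H_k = ker ∂_k / im ∂_{k+1}, so:

  H_0: rank C_0 − rank ∂_1 = 10 − 9 = 1, and the invariant factors of ∂_1 are all 1, so H_0 ≅ Z.
  H_1: rank ker ∂_1 − rank ∂_2 = (30 − 9) − 20 = 1, and ∂_2 has invariant factor 2 > 1, so H_1 ≅ Z ⊕ Z/2Z.
  H_2: rank ker ∂_2 − rank ∂_3 = (20 − 20) − 0 = 0, and there is no ∂_3, so H_2 ≅ 0.

Hence the Betti numbers are b_0 = 1, b_1 = 1, b_2 = 0.

b_0 = 1, b_1 = 1, b_2 = 0.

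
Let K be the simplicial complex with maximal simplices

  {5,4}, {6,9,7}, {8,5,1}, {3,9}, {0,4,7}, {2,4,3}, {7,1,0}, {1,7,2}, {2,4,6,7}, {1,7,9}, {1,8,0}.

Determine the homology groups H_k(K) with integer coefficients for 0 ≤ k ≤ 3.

H_0 = Z,  H_1 = Z^2,  H_2 = 0,  H_3 = 0.

Fix the vertex order 0 < 1 < 2 < 3 < 4 < 5 < 6 < 7 < 8 < 9 and write every simplex with vertices in increasing order. Then dim K = 3 and the simplices of K are:

  0-simplices (10): [0], [1], [2], [3], [4], [5], [6], [7], [8], [9]
  1-simplices (22): [0,1], [0,4], [0,7], [0,8], [1,2], [1,5], [1,7], [1,8], [1,9], [2,3], [2,4], [2,6], [2,7], [3,4], [3,9], [4,5], [4,6], [4,7], [5,8], [6,7], [6,9], [7,9]
  2-simplices (12): [0,1,7], [0,1,8], [0,4,7], [1,2,7], [1,5,8], [1,7,9], [2,3,4], [2,4,6], [2,4,7], [2,6,7], [4,6,7], [6,7,9]
  3-simplices (1): [2,4,6,7]

giving chain groups C_0 ≅ Z^10, C_1 ≅ Z^22, C_2 ≅ Z^12, C_3 ≅ Z^1.

Boundary ∂_1: C_1 → C_0 sends each edge [p,q] (with p < q) to q − p. For instance
  ∂[1,9] = [9] − [1].
The resulting 10×22 matrix has rank 9, and its Smith normal form has invariant factors (1,1,1,1,1,1,1,1,1).

∂_2: C_2 → C_1 acts by ∂[p,q,r] = [q,r] − [p,r] + [p,q]. For instance
  ∂[6,7,9] = [7,9] − [6,9] + [6,7],
  ∂[1,7,9] = [7,9] − [1,9] + [1,7].
The resulting 22×12 matrix has rank 11, and its Smith normal form has invariant factors (1,1,1,1,1,1,1,1,1,1,1).

∂_3: C_3 → C_2 sends each 3-simplex σ to the alternating sum Σ_i (−1)^i (σ with its i-th vertex removed). For instance
  ∂[2,4,6,7] = [4,6,7] − [2,6,7] + [2,4,7] − [2,4,6].
The 12×1 boundary matrix has rank 1 and Smith normal form diag(1).

Now H_k = ker ∂_k / im ∂_{k+1}, so:

  H_0: rank C_0 − rank ∂_1 = 10 − 9 = 1, and the invariant factors of ∂_1 are all 1, so H_0 = Z.
  H_1: rank ker ∂_1 − rank ∂_2 = (22 − 9) − 11 = 2, and the invariant factors of ∂_2 are all 1, so H_1 = Z^2.
  H_2: rank ker ∂_2 − rank ∂_3 = (12 − 11) − 1 = 0, and the invariant factors of ∂_3 are all 1, so H_2 = 0.
  H_3: rank ker ∂_3 − rank ∂_4 = (1 − 1) − 0 = 0, and there is no ∂_4, so H_3 = 0.

As a check, the Euler characteristic is 10 − 22 + 12 − 1 = -1, which agrees with 1 − 2 + 0 − 0 = -1.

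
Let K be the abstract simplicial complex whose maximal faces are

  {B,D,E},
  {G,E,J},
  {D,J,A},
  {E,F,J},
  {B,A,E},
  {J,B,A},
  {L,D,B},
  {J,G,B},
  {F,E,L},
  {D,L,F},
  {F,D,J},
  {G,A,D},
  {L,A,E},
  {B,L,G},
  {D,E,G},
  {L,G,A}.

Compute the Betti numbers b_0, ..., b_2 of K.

Order the vertices as A < B < D < E < F < G < J < L. Listing each simplex with vertices in this order, K has dimension 2 with simplices:

  0-simplices (8): A, B, D, E, F, G, J, L
  1-simplices (24): AB, AD, AE, AG, AJ, AL, BD, BE, BG, BJ, BL, DE, DF, DG, DJ, DL, EF, EG, EJ, EL, FJ, FL, GJ, GL
  2-simplices (16): ABE, ABJ, ADG, ADJ, AEL, AGL, BDE, BDL, BGJ, BGL, DEG, DFJ, DFL, EFJ, EFL, EGJ

giving chain groups C_0 ≅ Z^8, C_1 ≅ Z^24, C_2 ≅ Z^16.

∂_1: C_1 → C_0 sends each edge [p,q] (with p < q) to q − p.
This gives a 8×24 integer matrix of rank 7; reducing to Smith normal form yields diagonal entries (1,1,1,1,1,1,1).

The boundary map ∂_2: C_2 → C_1 maps a triangle to the signed sum of its edges. For instance
  ∂BGJ = GJ − BJ + BG,
  ∂BDL = DL − BL + BD.
The resulting 24×16 matrix has rank 15, and its Smith normal form has invariant factors (1,1,1,1,1,1,1,1,1,1,1,1,1,1,1).

Computing H_k = (kernel of ∂_k) / (image of ∂_{k+1}):

  H_0: rank C_0 − rank ∂_1 = 8 − 7 = 1, and the invariant factors of ∂_1 are all 1, so H_0 = Z.
  H_1: rank ker ∂_1 − rank ∂_2 = (24 − 7) − 15 = 2, and the invariant factors of ∂_2 are all 1, so H_1 = Z^2.
  H_2: rank ker ∂_2 − rank ∂_3 = (16 − 15) − 0 = 1, and there is no ∂_3, so H_2 = Z.

As a check, the Euler characteristic is 8 − 24 + 16 = 0, which agrees with 1 − 2 + 1 = 0.

Hence the Betti numbers are b_0 = 1, b_1 = 2, b_2 = 1.

b_0 = 1, b_1 = 2, b_2 = 1.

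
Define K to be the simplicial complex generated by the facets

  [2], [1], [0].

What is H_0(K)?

Fix the vertex order 0 < 1 < 2 and write every simplex with vertices in increasing order. Then dim K = 0 and the simplices of K are:

  0-simplices (3): [0], [1], [2]

Hence C_0 ≅ Z^3.

Reading off H_k = ker ∂_k / im ∂_{k+1}:

  H_0: rank C_0 − rank ∂_1 = 3 − 0 = 3, and there is no ∂_1, so H_0 ≅ Z^3.

(K is a triangulation of a set of 3 points.)

H_0 ≅ Z^3.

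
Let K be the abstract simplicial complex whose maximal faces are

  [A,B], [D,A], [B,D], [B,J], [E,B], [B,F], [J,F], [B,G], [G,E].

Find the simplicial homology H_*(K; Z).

Take the total order A < B < D < E < F < G < J on the vertex set. Then K (dimension 1) consists of the simplices:

  0-simplices (7): A, B, D, E, F, G, J
  1-simplices (9): AB, AD, BD, BE, BF, BG, BJ, EG, FJ

so the chain groups are C_0 ≅ Z^7, C_1 ≅ Z^9.

Boundary ∂_1: C_1 → C_0 sends each edge [p,q] (with p < q) to q − p.
This gives a 7×9 integer matrix of rank 6; reducing to Smith normal form yields diagonal entries (1,1,1,1,1,1).

Reading off H_k = ker ∂_k / im ∂_{k+1}:

  H_0: rank C_0 − rank ∂_1 = 7 − 6 = 1, and the invariant factors of ∂_1 are all 1, so H_0 = Z.
  H_1: rank ker ∂_1 − rank ∂_2 = (9 − 6) − 0 = 3, and there is no ∂_2, so H_1 = Z^3.

As a check, the Euler characteristic is 7 − 9 = -2, which agrees with 1 − 3 = -2.

H_0 = Z,  H_1 = Z^3.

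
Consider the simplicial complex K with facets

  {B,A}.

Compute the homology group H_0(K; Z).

H_0 ≅ Z.

Take the total order A < B on the vertex set. Then K (dimension 1) consists of the simplices:

  0-simplices (2): A, B
  1-simplices (1): AB

so the chain groups are C_0 ≅ Z^2, C_1 ≅ Z^1.

∂_1: C_1 → C_0 sends each edge [p,q] (with p < q) to q − p.
This gives a 2×1 integer matrix of rank 1; reducing to Smith normal form yields diagonal entries (1).

Computing H_k = (kernel of ∂_k) / (image of ∂_{k+1}):

  H_0: rank C_0 − rank ∂_1 = 2 − 1 = 1, and the invariant factors of ∂_1 are all 1, so H_0 ≅ Z.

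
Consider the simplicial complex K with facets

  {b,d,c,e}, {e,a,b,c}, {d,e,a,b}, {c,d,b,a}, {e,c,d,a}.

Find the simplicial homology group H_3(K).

K has 5 vertices, 10 edges, 10 triangles, 5 3-simplices.
rank ∂_3 = 4, rank ∂_4 = 0 ⇒ b_3 = 5 − 4 − 0 = 1. So H_3 ≅ Z.

H_3 = Z.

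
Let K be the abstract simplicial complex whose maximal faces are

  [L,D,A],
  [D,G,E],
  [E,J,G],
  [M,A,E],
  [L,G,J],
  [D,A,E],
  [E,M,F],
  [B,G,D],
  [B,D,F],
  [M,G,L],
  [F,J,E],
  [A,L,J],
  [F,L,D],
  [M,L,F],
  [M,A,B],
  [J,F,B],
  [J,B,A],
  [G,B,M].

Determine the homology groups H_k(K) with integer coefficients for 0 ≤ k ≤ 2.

We work with the vertex ordering A < B < D < E < F < G < J < L < M. The simplices of K, each written with vertices in increasing order, are:

  0-simplices (9): A, B, D, E, F, G, J, L, M
  1-simplices (27): AB, AD, AE, AJ, AL, AM, BD, BF, BG, BJ, BM, DE, DF, DG, DL, EF, EG, EJ, EM, FJ, FL, FM, GJ, GL, GM, JL, LM
  2-simplices (18): ABJ, ABM, ADE, ADL, AEM, AJL, BDF, BDG, BFJ, BGM, DEG, DFL, EFJ, EFM, EGJ, FLM, GJL, GLM

giving chain groups C_0 ≅ Z^9, C_1 ≅ Z^27, C_2 ≅ Z^18.

The boundary map ∂_1: C_1 → C_0 sends each edge [p,q] (with p < q) to q − p. For instance
  ∂LM = M − L.
The resulting 9×27 matrix has rank 8, and its Smith normal form has invariant factors (1,1,1,1,1,1,1,1).

∂_2: C_2 → C_1 maps a triangle to the signed sum of its edges. For instance
  ∂EFJ = FJ − EJ + EF,
  ∂DFL = FL − DL + DF.
The resulting 27×18 matrix has rank 17, and its Smith normal form has invariant factors (1,1,1,1,1,1,1,1,1,1,1,1,1,1,1,1,1).

Now H_k = ker ∂_k / im ∂_{k+1}, so:

  H_0: rank C_0 − rank ∂_1 = 9 − 8 = 1, and the invariant factors of ∂_1 are all 1, so H_0 = Z.
  H_1: rank ker ∂_1 − rank ∂_2 = (27 − 8) − 17 = 2, and the invariant factors of ∂_2 are all 1, so H_1 = Z^2.
  H_2: rank ker ∂_2 − rank ∂_3 = (18 − 17) − 0 = 1, and there is no ∂_3, so H_2 = Z.

As a check, the Euler characteristic is 9 − 27 + 18 = 0, which agrees with 1 − 2 + 1 = 0.

H_0 ≅ Z,  H_1 ≅ Z^2,  H_2 ≅ Z.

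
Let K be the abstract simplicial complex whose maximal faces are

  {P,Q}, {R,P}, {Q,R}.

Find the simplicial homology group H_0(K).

H_0 = Z.

K has 3 vertices, 3 edges.
rank ∂_0 = 0, rank ∂_1 = 2 ⇒ b_0 = 3 − 0 − 2 = 1; all invariant factors of ∂_1 are 1 so no torsion. So H_0 ≅ Z.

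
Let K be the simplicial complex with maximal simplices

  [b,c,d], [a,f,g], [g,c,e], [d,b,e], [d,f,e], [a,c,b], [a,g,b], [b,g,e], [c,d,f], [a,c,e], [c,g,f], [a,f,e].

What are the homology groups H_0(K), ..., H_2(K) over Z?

We work with the vertex ordering a < b < c < d < e < f < g. The simplices of K, each written with vertices in increasing order, are:

  0-simplices (7): a, b, c, d, e, f, g
  1-simplices (18): ab, ac, ae, af, ag, bc, bd, be, bg, cd, ce, cf, cg, de, df, ef, eg, fg
  2-simplices (12): abc, abg, ace, aef, afg, bcd, bde, beg, cdf, ceg, cfg, def

so the chain groups are C_0 ≅ Z^7, C_1 ≅ Z^18, C_2 ≅ Z^12.

The boundary map ∂_1: C_1 → C_0 sends each edge [p,q] (with p < q) to q − p.
The 7×18 boundary matrix has rank 6 and Smith normal form diag(1,1,1,1,1,1).

The boundary map ∂_2: C_2 → C_1 maps a triangle to the signed sum of its edges. For instance
  ∂cdf = df − cf + cd,
  ∂abc = bc − ac + ab.
As a 18×12 matrix over Z this has rank 12, with invariant factors (1,1,1,1,1,1,1,1,1,1,1,2).

Computing H_k = (kernel of ∂_k) / (image of ∂_{k+1}):

  H_0: rank C_0 − rank ∂_1 = 7 − 6 = 1, and the invariant factors of ∂_1 are all 1, so H_0 = Z.
  H_1: rank ker ∂_1 − rank ∂_2 = (18 − 6) − 12 = 0, and ∂_2 has invariant factor 2 > 1, so H_1 = Z/2Z.
  H_2: rank ker ∂_2 − rank ∂_3 = (12 − 12) − 0 = 0, and there is no ∂_3, so H_2 = 0.

(K is a triangulation of the real projective plane RP^2.)

H_0 ≅ Z,  H_1 ≅ Z/2Z,  H_2 = 0.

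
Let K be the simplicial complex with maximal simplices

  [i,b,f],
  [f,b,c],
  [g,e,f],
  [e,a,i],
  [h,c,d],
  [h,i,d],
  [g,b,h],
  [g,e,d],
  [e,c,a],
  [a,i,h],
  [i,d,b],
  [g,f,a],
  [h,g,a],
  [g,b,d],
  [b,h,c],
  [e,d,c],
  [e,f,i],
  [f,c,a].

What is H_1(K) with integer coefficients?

Order the vertices as a < b < c < d < e < f < g < h < i. Listing each simplex with vertices in this order, K has dimension 2 with simplices:

  0-simplices (9): a, b, c, d, e, f, g, h, i
  1-simplices (27): ac, ae, af, ag, ah, ai, bc, bd, bf, bg, bh, bi, cd, ce, cf, ch, de, dg, dh, di, ef, eg, ei, fg, fi, gh, hi
  2-simplices (18): ace, acf, aei, afg, agh, ahi, bcf, bch, bdg, bdi, bfi, bgh, cde, cdh, deg, dhi, efg, efi

so the chain groups are C_0 ≅ Z^9, C_1 ≅ Z^27, C_2 ≅ Z^18.

Boundary ∂_1: C_1 → C_0 is given by ∂[p,q] = [q] − [p]. For instance
  ∂eg = g − e.
The resulting 9×27 matrix has rank 8, and its Smith normal form has invariant factors (1,1,1,1,1,1,1,1).

The boundary map ∂_2: C_2 → C_1 maps a triangle to the signed sum of its edges. For instance
  ∂afg = fg − ag + af,
  ∂efg = fg − eg + ef.
This gives a 27×18 integer matrix of rank 18; reducing to Smith normal form yields diagonal entries (1,1,1,1,1,1,1,1,1,1,1,1,1,1,1,1,1,2).

Now H_k = ker ∂_k / im ∂_{k+1}, so:

  H_1: rank ker ∂_1 − rank ∂_2 = (27 − 8) − 18 = 1, and ∂_2 has invariant factor 2 > 1, so H_1 = Z ⊕ Z_2.

H_1 ≅ Z ⊕ Z_2.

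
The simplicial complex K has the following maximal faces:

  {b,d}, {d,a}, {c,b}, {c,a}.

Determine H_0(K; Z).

H_0 = Z.

We work with the vertex ordering a < b < c < d. The simplices of K, each written with vertices in increasing order, are:

  0-simplices (4): a, b, c, d
  1-simplices (4): ac, ad, bc, bd

Hence C_0 ≅ Z^4, C_1 ≅ Z^4.

∂_1: C_1 → C_0 sends each edge [p,q] (with p < q) to q − p. For instance
  ∂ad = d − a.
The resulting 4×4 matrix has rank 3, and its Smith normal form has invariant factors (1,1,1).

Reading off H_k = ker ∂_k / im ∂_{k+1}:

  H_0: rank C_0 − rank ∂_1 = 4 − 3 = 1, and the invariant factors of ∂_1 are all 1, so H_0 = Z.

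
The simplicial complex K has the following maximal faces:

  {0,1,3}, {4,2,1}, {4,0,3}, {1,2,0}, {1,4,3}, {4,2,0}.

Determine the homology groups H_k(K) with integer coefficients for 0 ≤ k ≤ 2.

H_0 = Z,  H_1 = 0,  H_2 = Z.

Take the total order 0 < 1 < 2 < 3 < 4 on the vertex set. Then K (dimension 2) consists of the simplices:

  0-simplices (5): [0], [1], [2], [3], [4]
  1-simplices (9): [0,1], [0,2], [0,3], [0,4], [1,2], [1,3], [1,4], [2,4], [3,4]
  2-simplices (6): [0,1,2], [0,1,3], [0,2,4], [0,3,4], [1,2,4], [1,3,4]

giving chain groups C_0 ≅ Z^5, C_1 ≅ Z^9, C_2 ≅ Z^6.

Boundary ∂_1: C_1 → C_0 sends each edge [p,q] (with p < q) to q − p. For instance
  ∂[0,2] = [2] − [0].
The 5×9 boundary matrix has rank 4 and Smith normal form diag(1,1,1,1).

The boundary map ∂_2: C_2 → C_1 sends each 2-simplex [p,q,r] to [q,r] − [p,r] + [p,q]. For instance
  ∂[1,2,4] = [2,4] − [1,4] + [1,2],
  ∂[1,3,4] = [3,4] − [1,4] + [1,3].
This gives a 9×6 integer matrix of rank 5; reducing to Smith normal form yields diagonal entries (1,1,1,1,1).

From H_k ≅ ker(∂_k) / im(∂_{k+1}) we obtain:

  H_0: rank C_0 − rank ∂_1 = 5 − 4 = 1, and the invariant factors of ∂_1 are all 1, so H_0 ≅ Z.
  H_1: rank ker ∂_1 − rank ∂_2 = (9 − 4) − 5 = 0, and the invariant factors of ∂_2 are all 1, so H_1 ≅ 0.
  H_2: rank ker ∂_2 − rank ∂_3 = (6 − 5) − 0 = 1, and there is no ∂_3, so H_2 ≅ Z.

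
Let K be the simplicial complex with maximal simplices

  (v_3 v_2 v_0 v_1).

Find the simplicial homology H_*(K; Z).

H_0 ≅ Z,  H_1 = 0,  H_2 = 0,  H_3 = 0.

Fix the vertex order v_0 < v_1 < v_2 < v_3 and write every simplex with vertices in increasing order. Then dim K = 3 and the simplices of K are:

  0-simplices (4): [v_0], [v_1], [v_2], [v_3]
  1-simplices (6): [v_0,v_1], [v_0,v_2], [v_0,v_3], [v_1,v_2], [v_1,v_3], [v_2,v_3]
  2-simplices (4): [v_0,v_1,v_2], [v_0,v_1,v_3], [v_0,v_2,v_3], [v_1,v_2,v_3]
  3-simplices (1): [v_0,v_1,v_2,v_3]

Hence C_0 ≅ Z^4, C_1 ≅ Z^6, C_2 ≅ Z^4, C_3 ≅ Z^1.

Boundary ∂_1: C_1 → C_0 maps an edge to its endpoints' difference, ∂[p,q] = q − p.
This gives a 4×6 integer matrix of rank 3; reducing to Smith normal form yields diagonal entries (1,1,1).

∂_2: C_2 → C_1 acts by ∂[p,q,r] = [q,r] − [p,r] + [p,q]. For instance
  ∂[v_0,v_1,v_3] = [v_1,v_3] − [v_0,v_3] + [v_0,v_1],
  ∂[v_1,v_2,v_3] = [v_2,v_3] − [v_1,v_3] + [v_1,v_2].
This gives a 6×4 integer matrix of rank 3; reducing to Smith normal form yields diagonal entries (1,1,1).

∂_3: C_3 → C_2 sends each 3-simplex σ to the alternating sum Σ_i (−1)^i (σ with its i-th vertex removed). For instance
  ∂[v_0,v_1,v_2,v_3] = [v_1,v_2,v_3] − [v_0,v_2,v_3] + [v_0,v_1,v_3] − [v_0,v_1,v_2].
The 4×1 boundary matrix has rank 1 and Smith normal form diag(1).

From H_k ≅ ker(∂_k) / im(∂_{k+1}) we obtain:

  H_0: rank C_0 − rank ∂_1 = 4 − 3 = 1, and the invariant factors of ∂_1 are all 1, so H_0 = Z.
  H_1: rank ker ∂_1 − rank ∂_2 = (6 − 3) − 3 = 0, and the invariant factors of ∂_2 are all 1, so H_1 = 0.
  H_2: rank ker ∂_2 − rank ∂_3 = (4 − 3) − 1 = 0, and the invariant factors of ∂_3 are all 1, so H_2 = 0.
  H_3: rank ker ∂_3 − rank ∂_4 = (1 − 1) − 0 = 0, and there is no ∂_4, so H_3 = 0.

(K is a triangulation of the 3-simplex.)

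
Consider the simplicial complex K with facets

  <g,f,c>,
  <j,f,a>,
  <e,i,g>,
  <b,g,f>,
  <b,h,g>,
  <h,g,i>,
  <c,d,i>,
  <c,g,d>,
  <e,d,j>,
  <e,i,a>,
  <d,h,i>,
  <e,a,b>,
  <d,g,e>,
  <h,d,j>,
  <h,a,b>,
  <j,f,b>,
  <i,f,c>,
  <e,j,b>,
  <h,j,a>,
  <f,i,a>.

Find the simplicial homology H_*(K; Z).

Take the total order a < b < c < d < e < f < g < h < i < j on the vertex set. Then K (dimension 2) consists of the simplices:

  0-simplices (10): a, b, c, d, e, f, g, h, i, j
  1-simplices (30): ab, ae, af, ah, ai, aj, be, bf, bg, bh, bj, cd, cf, cg, ci, de, dg, dh, di, dj, eg, ei, ej, fg, fi, fj, gh, gi, hi, hj
  2-simplices (20): abe, abh, aei, afi, afj, ahj, bej, bfg, bfj, bgh, cdg, cdi, cfg, cfi, deg, dej, dhi, dhj, egi, ghi

so the chain groups are C_0 ≅ Z^10, C_1 ≅ Z^30, C_2 ≅ Z^20.

The boundary map ∂_1: C_1 → C_0 sends each edge [p,q] (with p < q) to q − p.
The resulting 10×30 matrix has rank 9, and its Smith normal form has invariant factors (1,1,1,1,1,1,1,1,1).

∂_2: C_2 → C_1 maps a triangle to the signed sum of its edges. For instance
  ∂dhi = hi − di + dh,
  ∂afj = fj − aj + af.
The 30×20 boundary matrix has rank 20 and Smith normal form diag(1,1,1,1,1,1,1,1,1,1,1,1,1,1,1,1,1,1,1,2).

From H_k ≅ ker(∂_k) / im(∂_{k+1}) we obtain:

  H_0: rank C_0 − rank ∂_1 = 10 − 9 = 1, and the invariant factors of ∂_1 are all 1, so H_0 = Z.
  H_1: rank ker ∂_1 − rank ∂_2 = (30 − 9) − 20 = 1, and ∂_2 has invariant factor 2 > 1, so H_1 = Z ⊕ Z_2.
  H_2: rank ker ∂_2 − rank ∂_3 = (20 − 20) − 0 = 0, and there is no ∂_3, so H_2 = 0.

(K is a triangulation of the Klein bottle.)

H_0 ≅ Z,  H_1 ≅ Z ⊕ Z_2,  H_2 = 0.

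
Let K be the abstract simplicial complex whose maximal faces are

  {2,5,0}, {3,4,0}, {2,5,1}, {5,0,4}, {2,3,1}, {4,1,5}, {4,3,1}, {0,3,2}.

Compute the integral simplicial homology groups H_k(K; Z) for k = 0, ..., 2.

Fix the vertex order 0 < 1 < 2 < 3 < 4 < 5 and write every simplex with vertices in increasing order. Then dim K = 2 and the simplices of K are:

  0-simplices (6): [0], [1], [2], [3], [4], [5]
  1-simplices (12): [0,2], [0,3], [0,4], [0,5], [1,2], [1,3], [1,4], [1,5], [2,3], [2,5], [3,4], [4,5]
  2-simplices (8): [0,2,3], [0,2,5], [0,3,4], [0,4,5], [1,2,3], [1,2,5], [1,3,4], [1,4,5]

giving chain groups C_0 ≅ Z^6, C_1 ≅ Z^12, C_2 ≅ Z^8.

∂_1: C_1 → C_0 maps an edge to its endpoints' difference, ∂[p,q] = q − p. For instance
  ∂[0,5] = [5] − [0].
The resulting 6×12 matrix has rank 5, and its Smith normal form has invariant factors (1,1,1,1,1).

The boundary map ∂_2: C_2 → C_1 acts by ∂[p,q,r] = [q,r] − [p,r] + [p,q]. For instance
  ∂[0,4,5] = [4,5] − [0,5] + [0,4],
  ∂[1,2,5] = [2,5] − [1,5] + [1,2].
The resulting 12×8 matrix has rank 7, and its Smith normal form has invariant factors (1,1,1,1,1,1,1).

Reading off H_k = ker ∂_k / im ∂_{k+1}:

  H_0: rank C_0 − rank ∂_1 = 6 − 5 = 1, and the invariant factors of ∂_1 are all 1, so H_0 = Z.
  H_1: rank ker ∂_1 − rank ∂_2 = (12 − 5) − 7 = 0, and the invariant factors of ∂_2 are all 1, so H_1 = 0.
  H_2: rank ker ∂_2 − rank ∂_3 = (8 − 7) − 0 = 1, and there is no ∂_3, so H_2 = Z.

H_0 ≅ Z,  H_1 = 0,  H_2 ≅ Z.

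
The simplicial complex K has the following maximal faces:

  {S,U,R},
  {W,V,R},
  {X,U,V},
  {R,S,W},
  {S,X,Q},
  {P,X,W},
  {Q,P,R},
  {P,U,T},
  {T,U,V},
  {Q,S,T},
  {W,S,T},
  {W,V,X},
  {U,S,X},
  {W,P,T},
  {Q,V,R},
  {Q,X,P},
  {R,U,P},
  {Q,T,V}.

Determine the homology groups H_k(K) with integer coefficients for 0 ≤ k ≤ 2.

K has 9 vertices, 27 edges, 18 triangles.
rank ∂_0 = 0, rank ∂_1 = 8 ⇒ b_0 = 9 − 0 − 8 = 1; all invariant factors of ∂_1 are 1 so no torsion. So H_0 ≅ Z.
rank ∂_1 = 8, rank ∂_2 = 17 ⇒ b_1 = 27 − 8 − 17 = 2; all invariant factors of ∂_2 are 1 so no torsion. So H_1 ≅ Z^2.
rank ∂_2 = 17, rank ∂_3 = 0 ⇒ b_2 = 18 − 17 − 0 = 1. So H_2 ≅ Z.

H_0 = Z,  H_1 = Z^2,  H_2 = Z.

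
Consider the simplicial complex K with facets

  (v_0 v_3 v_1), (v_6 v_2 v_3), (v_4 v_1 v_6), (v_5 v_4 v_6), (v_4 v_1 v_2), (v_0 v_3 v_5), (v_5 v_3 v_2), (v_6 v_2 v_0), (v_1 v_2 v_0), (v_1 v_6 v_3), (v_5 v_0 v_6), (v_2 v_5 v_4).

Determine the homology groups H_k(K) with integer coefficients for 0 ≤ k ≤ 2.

We work with the vertex ordering v_0 < v_1 < v_2 < v_3 < v_4 < v_5 < v_6. The simplices of K, each written with vertices in increasing order, are:

  0-simplices (7): [v_0], [v_1], [v_2], [v_3], [v_4], [v_5], [v_6]
  1-simplices (18): (18 of them)
  2-simplices (12): (12 of them)

so the chain groups are C_0 ≅ Z^7, C_1 ≅ Z^18, C_2 ≅ Z^12.

Boundary ∂_1: C_1 → C_0 is given by ∂[p,q] = [q] − [p]. For instance
  ∂[v_0,v_6] = [v_6] − [v_0].
As a 7×18 matrix over Z this has rank 6, with invariant factors (1,1,1,1,1,1).

The boundary map ∂_2: C_2 → C_1 acts by ∂[p,q,r] = [q,r] − [p,r] + [p,q]. For instance
  ∂[v_0,v_1,v_3] = [v_1,v_3] − [v_0,v_3] + [v_0,v_1],
  ∂[v_2,v_3,v_5] = [v_3,v_5] − [v_2,v_5] + [v_2,v_3].
This gives a 18×12 integer matrix of rank 12; reducing to Smith normal form yields diagonal entries (1,1,1,1,1,1,1,1,1,1,1,2).

Now H_k = ker ∂_k / im ∂_{k+1}, so:

  H_0: rank C_0 − rank ∂_1 = 7 − 6 = 1, and the invariant factors of ∂_1 are all 1, so H_0 ≅ Z.
  H_1: rank ker ∂_1 − rank ∂_2 = (18 − 6) − 12 = 0, and ∂_2 has invariant factor 2 > 1, so H_1 ≅ Z/2.
  H_2: rank ker ∂_2 − rank ∂_3 = (12 − 12) − 0 = 0, and there is no ∂_3, so H_2 ≅ 0.

(K is a triangulation of the real projective plane RP^2.)

H_0 ≅ Z,  H_1 ≅ Z/2,  H_2 = 0.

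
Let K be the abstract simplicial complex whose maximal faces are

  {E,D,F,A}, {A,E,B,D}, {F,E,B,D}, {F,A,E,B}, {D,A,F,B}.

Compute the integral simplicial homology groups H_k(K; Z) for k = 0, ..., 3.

H_0 = Z,  H_1 = 0,  H_2 = 0,  H_3 = Z.

We work with the vertex ordering A < B < D < E < F. The simplices of K, each written with vertices in increasing order, are:

  0-simplices (5): A, B, D, E, F
  1-simplices (10): AB, AD, AE, AF, BD, BE, BF, DE, DF, EF
  2-simplices (10): ABD, ABE, ABF, ADE, ADF, AEF, BDE, BDF, BEF, DEF
  3-simplices (5): ABDE, ABDF, ABEF, ADEF, BDEF

giving chain groups C_0 ≅ Z^5, C_1 ≅ Z^10, C_2 ≅ Z^10, C_3 ≅ Z^5.

Boundary ∂_1: C_1 → C_0 is given by ∂[p,q] = [q] − [p]. For instance
  ∂DE = E − D.
This gives a 5×10 integer matrix of rank 4; reducing to Smith normal form yields diagonal entries (1,1,1,1).

The boundary map ∂_2: C_2 → C_1 sends each 2-simplex [p,q,r] to [q,r] − [p,r] + [p,q]. For instance
  ∂ADE = DE − AE + AD,
  ∂BEF = EF − BF + BE.
As a 10×10 matrix over Z this has rank 6, with invariant factors (1,1,1,1,1,1).

∂_3: C_3 → C_2 sends each 3-simplex σ to the alternating sum Σ_i (−1)^i (σ with its i-th vertex removed). For instance
  ∂ABEF = BEF − AEF + ABF − ABE,
  ∂ABDE = BDE − ADE + ABE − ABD.
The 10×5 boundary matrix has rank 4 and Smith normal form diag(1,1,1,1).

Reading off H_k = ker ∂_k / im ∂_{k+1}:

  H_0: rank C_0 − rank ∂_1 = 5 − 4 = 1, and the invariant factors of ∂_1 are all 1, so H_0 = Z.
  H_1: rank ker ∂_1 − rank ∂_2 = (10 − 4) − 6 = 0, and the invariant factors of ∂_2 are all 1, so H_1 = 0.
  H_2: rank ker ∂_2 − rank ∂_3 = (10 − 6) − 4 = 0, and the invariant factors of ∂_3 are all 1, so H_2 = 0.
  H_3: rank ker ∂_3 − rank ∂_4 = (5 − 4) − 0 = 1, and there is no ∂_4, so H_3 = Z.

(K is a triangulation of the 3-sphere S^3.)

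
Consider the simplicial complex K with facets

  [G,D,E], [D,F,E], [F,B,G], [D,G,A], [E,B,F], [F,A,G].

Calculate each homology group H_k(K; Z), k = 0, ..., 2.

K has 6 vertices, 12 edges, 6 triangles.
rank ∂_0 = 0, rank ∂_1 = 5 ⇒ b_0 = 6 − 0 − 5 = 1; all invariant factors of ∂_1 are 1 so no torsion. So H_0 = Z.
rank ∂_1 = 5, rank ∂_2 = 6 ⇒ b_1 = 12 − 5 − 6 = 1; all invariant factors of ∂_2 are 1 so no torsion. So H_1 = Z.
rank ∂_2 = 6, rank ∂_3 = 0 ⇒ b_2 = 6 − 6 − 0 = 0. So H_2 = 0.

H_0 ≅ Z,  H_1 ≅ Z,  H_2 = 0.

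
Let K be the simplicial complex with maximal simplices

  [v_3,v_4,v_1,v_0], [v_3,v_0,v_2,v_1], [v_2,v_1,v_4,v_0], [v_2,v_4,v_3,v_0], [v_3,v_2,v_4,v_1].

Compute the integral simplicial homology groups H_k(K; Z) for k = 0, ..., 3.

We work with the vertex ordering v_0 < v_1 < v_2 < v_3 < v_4. The simplices of K, each written with vertices in increasing order, are:

  0-simplices (5): [v_0], [v_1], [v_2], [v_3], [v_4]
  1-simplices (10): [v_0,v_1], [v_0,v_2], [v_0,v_3], [v_0,v_4], [v_1,v_2], [v_1,v_3], [v_1,v_4], [v_2,v_3], [v_2,v_4], [v_3,v_4]
  2-simplices (10): [v_0,v_1,v_2], [v_0,v_1,v_3], [v_0,v_1,v_4], [v_0,v_2,v_3], [v_0,v_2,v_4], [v_0,v_3,v_4], [v_1,v_2,v_3], [v_1,v_2,v_4], [v_1,v_3,v_4], [v_2,v_3,v_4]
  3-simplices (5): [v_0,v_1,v_2,v_3], [v_0,v_1,v_2,v_4], [v_0,v_1,v_3,v_4], [v_0,v_2,v_3,v_4], [v_1,v_2,v_3,v_4]

Hence C_0 ≅ Z^5, C_1 ≅ Z^10, C_2 ≅ Z^10, C_3 ≅ Z^5.

The boundary map ∂_1: C_1 → C_0 maps an edge to its endpoints' difference, ∂[p,q] = q − p. For instance
  ∂[v_0,v_1] = [v_1] − [v_0].
This gives a 5×10 integer matrix of rank 4; reducing to Smith normal form yields diagonal entries (1,1,1,1).

The boundary map ∂_2: C_2 → C_1 sends each 2-simplex [p,q,r] to [q,r] − [p,r] + [p,q]. For instance
  ∂[v_0,v_2,v_3] = [v_2,v_3] − [v_0,v_3] + [v_0,v_2],
  ∂[v_0,v_1,v_4] = [v_1,v_4] − [v_0,v_4] + [v_0,v_1].
The 10×10 boundary matrix has rank 6 and Smith normal form diag(1,1,1,1,1,1).

The boundary map ∂_3: C_3 → C_2 sends each 3-simplex σ to the alternating sum Σ_i (−1)^i (σ with its i-th vertex removed). For instance
  ∂[v_0,v_1,v_2,v_4] = [v_1,v_2,v_4] − [v_0,v_2,v_4] + [v_0,v_1,v_4] − [v_0,v_1,v_2],
  ∂[v_0,v_2,v_3,v_4] = [v_2,v_3,v_4] − [v_0,v_3,v_4] + [v_0,v_2,v_4] − [v_0,v_2,v_3].
This gives a 10×5 integer matrix of rank 4; reducing to Smith normal form yields diagonal entries (1,1,1,1).

Computing H_k = (kernel of ∂_k) / (image of ∂_{k+1}):

  H_0: rank C_0 − rank ∂_1 = 5 − 4 = 1, and the invariant factors of ∂_1 are all 1, so H_0 ≅ Z.
  H_1: rank ker ∂_1 − rank ∂_2 = (10 − 4) − 6 = 0, and the invariant factors of ∂_2 are all 1, so H_1 ≅ 0.
  H_2: rank ker ∂_2 − rank ∂_3 = (10 − 6) − 4 = 0, and the invariant factors of ∂_3 are all 1, so H_2 ≅ 0.
  H_3: rank ker ∂_3 − rank ∂_4 = (5 − 4) − 0 = 1, and there is no ∂_4, so H_3 ≅ Z.

H_0 = Z,  H_1 = 0,  H_2 = 0,  H_3 = Z.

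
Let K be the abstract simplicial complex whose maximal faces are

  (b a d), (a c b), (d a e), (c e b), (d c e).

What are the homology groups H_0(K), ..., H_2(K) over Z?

Fix the vertex order a < b < c < d < e and write every simplex with vertices in increasing order. Then dim K = 2 and the simplices of K are:

  0-simplices (5): a, b, c, d, e
  1-simplices (10): ab, ac, ad, ae, bc, bd, be, cd, ce, de
  2-simplices (5): abc, abd, ade, bce, cde

so the chain groups are C_0 ≅ Z^5, C_1 ≅ Z^10, C_2 ≅ Z^5.

∂_1: C_1 → C_0 sends each edge [p,q] (with p < q) to q − p. For instance
  ∂ae = e − a.
As a 5×10 matrix over Z this has rank 4, with invariant factors (1,1,1,1).

Boundary ∂_2: C_2 → C_1 acts by ∂[p,q,r] = [q,r] − [p,r] + [p,q]. For instance
  ∂cde = de − ce + cd,
  ∂abd = bd − ad + ab.
This gives a 10×5 integer matrix of rank 5; reducing to Smith normal form yields diagonal entries (1,1,1,1,1).

Computing H_k = (kernel of ∂_k) / (image of ∂_{k+1}):

  H_0: rank C_0 − rank ∂_1 = 5 − 4 = 1, and the invariant factors of ∂_1 are all 1, so H_0 = Z.
  H_1: rank ker ∂_1 − rank ∂_2 = (10 − 4) − 5 = 1, and the invariant factors of ∂_2 are all 1, so H_1 = Z.
  H_2: rank ker ∂_2 − rank ∂_3 = (5 − 5) − 0 = 0, and there is no ∂_3, so H_2 = 0.

(K is a triangulation of the Möbius band.)

H_0 ≅ Z,  H_1 ≅ Z,  H_2 = 0.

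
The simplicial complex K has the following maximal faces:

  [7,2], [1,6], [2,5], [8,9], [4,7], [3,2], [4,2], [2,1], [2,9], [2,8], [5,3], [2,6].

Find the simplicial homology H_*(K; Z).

H_0 = Z,  H_1 = Z^4.

Fix the vertex order 1 < 2 < 3 < 4 < 5 < 6 < 7 < 8 < 9 and write every simplex with vertices in increasing order. Then dim K = 1 and the simplices of K are:

  0-simplices (9): [1], [2], [3], [4], [5], [6], [7], [8], [9]
  1-simplices (12): [1,2], [1,6], [2,3], [2,4], [2,5], [2,6], [2,7], [2,8], [2,9], [3,5], [4,7], [8,9]

Hence C_0 ≅ Z^9, C_1 ≅ Z^12.

The boundary map ∂_1: C_1 → C_0 is given by ∂[p,q] = [q] − [p].
As a 9×12 matrix over Z this has rank 8, with invariant factors (1,1,1,1,1,1,1,1).

Reading off H_k = ker ∂_k / im ∂_{k+1}:

  H_0: rank C_0 − rank ∂_1 = 9 − 8 = 1, and the invariant factors of ∂_1 are all 1, so H_0 ≅ Z.
  H_1: rank ker ∂_1 − rank ∂_2 = (12 − 8) − 0 = 4, and there is no ∂_2, so H_1 ≅ Z^4.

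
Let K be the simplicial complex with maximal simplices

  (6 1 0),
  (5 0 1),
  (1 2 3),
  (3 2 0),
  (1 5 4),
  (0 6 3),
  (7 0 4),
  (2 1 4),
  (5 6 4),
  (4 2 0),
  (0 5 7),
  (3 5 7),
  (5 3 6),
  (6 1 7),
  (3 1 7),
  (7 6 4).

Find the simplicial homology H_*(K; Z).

Fix the vertex order 0 < 1 < 2 < 3 < 4 < 5 < 6 < 7 and write every simplex with vertices in increasing order. Then dim K = 2 and the simplices of K are:

  0-simplices (8): [0], [1], [2], [3], [4], [5], [6], [7]
  1-simplices (24): (24 of them)
  2-simplices (16): [0,1,5], [0,1,6], [0,2,3], [0,2,4], [0,3,6], [0,4,7], [0,5,7], [1,2,3], [1,2,4], [1,3,7], [1,4,5], [1,6,7], [3,5,6], [3,5,7], [4,5,6], [4,6,7]

Hence C_0 ≅ Z^8, C_1 ≅ Z^24, C_2 ≅ Z^16.

Boundary ∂_1: C_1 → C_0 is given by ∂[p,q] = [q] − [p]. For instance
  ∂[0,6] = [6] − [0].
As a 8×24 matrix over Z this has rank 7, with invariant factors (1,1,1,1,1,1,1).

Boundary ∂_2: C_2 → C_1 acts by ∂[p,q,r] = [q,r] − [p,r] + [p,q]. For instance
  ∂[1,2,3] = [2,3] − [1,3] + [1,2],
  ∂[1,2,4] = [2,4] − [1,4] + [1,2].
The 24×16 boundary matrix has rank 15 and Smith normal form diag(1,1,1,1,1,1,1,1,1,1,1,1,1,1,1).

Computing H_k = (kernel of ∂_k) / (image of ∂_{k+1}):

  H_0: rank C_0 − rank ∂_1 = 8 − 7 = 1, and the invariant factors of ∂_1 are all 1, so H_0 ≅ Z.
  H_1: rank ker ∂_1 − rank ∂_2 = (24 − 7) − 15 = 2, and the invariant factors of ∂_2 are all 1, so H_1 ≅ Z^2.
  H_2: rank ker ∂_2 − rank ∂_3 = (16 − 15) − 0 = 1, and there is no ∂_3, so H_2 ≅ Z.

(K is a triangulation of the torus T^2.)

H_0 ≅ Z,  H_1 ≅ Z^2,  H_2 ≅ Z.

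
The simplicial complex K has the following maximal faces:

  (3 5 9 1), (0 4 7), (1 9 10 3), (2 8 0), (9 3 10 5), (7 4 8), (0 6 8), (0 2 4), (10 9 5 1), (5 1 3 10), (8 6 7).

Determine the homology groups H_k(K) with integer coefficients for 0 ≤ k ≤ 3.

Order the vertices as 0 < 1 < 2 < 3 < 4 < 5 < 6 < 7 < 8 < 9 < 10. Listing each simplex with vertices in this order, K has dimension 3 with simplices:

  0-simplices (11): [0], [1], [2], [3], [4], [5], [6], [7], [8], [9], [10]
  1-simplices (22): [0,2], [0,4], [0,6], [0,7], [0,8], [1,3], [1,5], [1,9], [1,10], [2,4], [2,8], [3,5], [3,9], [3,10], [4,7], [4,8], [5,9], [5,10], [6,7], [6,8], [7,8], [9,10]
  2-simplices (16): [0,2,4], [0,2,8], [0,4,7], [0,6,8], [1,3,5], [1,3,9], [1,3,10], [1,5,9], [1,5,10], [1,9,10], [3,5,9], [3,5,10], [3,9,10], [4,7,8], [5,9,10], [6,7,8]
  3-simplices (5): [1,3,5,9], [1,3,5,10], [1,3,9,10], [1,5,9,10], [3,5,9,10]

so the chain groups are C_0 ≅ Z^11, C_1 ≅ Z^22, C_2 ≅ Z^16, C_3 ≅ Z^5.

∂_1: C_1 → C_0 sends each edge [p,q] (with p < q) to q − p.
The 11×22 boundary matrix has rank 9 and Smith normal form diag(1,1,1,1,1,1,1,1,1).

The boundary map ∂_2: C_2 → C_1 acts by ∂[p,q,r] = [q,r] − [p,r] + [p,q]. For instance
  ∂[6,7,8] = [7,8] − [6,8] + [6,7],
  ∂[4,7,8] = [7,8] − [4,8] + [4,7].
The resulting 22×16 matrix has rank 12, and its Smith normal form has invariant factors (1,1,1,1,1,1,1,1,1,1,1,1).

Boundary ∂_3: C_3 → C_2 sends each 3-simplex σ to the alternating sum Σ_i (−1)^i (σ with its i-th vertex removed). For instance
  ∂[1,3,9,10] = [3,9,10] − [1,9,10] + [1,3,10] − [1,3,9],
  ∂[1,5,9,10] = [5,9,10] − [1,9,10] + [1,5,10] − [1,5,9].
As a 16×5 matrix over Z this has rank 4, with invariant factors (1,1,1,1).

Now H_k = ker ∂_k / im ∂_{k+1}, so:

  H_0: rank C_0 − rank ∂_1 = 11 − 9 = 2, and the invariant factors of ∂_1 are all 1, so H_0 = Z^2.
  H_1: rank ker ∂_1 − rank ∂_2 = (22 − 9) − 12 = 1, and the invariant factors of ∂_2 are all 1, so H_1 = Z.
  H_2: rank ker ∂_2 − rank ∂_3 = (16 − 12) − 4 = 0, and the invariant factors of ∂_3 are all 1, so H_2 = 0.
  H_3: rank ker ∂_3 − rank ∂_4 = (5 − 4) − 0 = 1, and there is no ∂_4, so H_3 = Z.

H_0 = Z^2,  H_1 = Z,  H_2 = 0,  H_3 = Z.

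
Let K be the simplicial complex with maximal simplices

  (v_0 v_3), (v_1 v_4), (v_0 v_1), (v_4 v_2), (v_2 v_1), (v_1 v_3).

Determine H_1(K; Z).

H_1 = Z^2.

Order the vertices as v_0 < v_1 < v_2 < v_3 < v_4. Listing each simplex with vertices in this order, K has dimension 1 with simplices:

  0-simplices (5): [v_0], [v_1], [v_2], [v_3], [v_4]
  1-simplices (6): [v_0,v_1], [v_0,v_3], [v_1,v_2], [v_1,v_3], [v_1,v_4], [v_2,v_4]

Hence C_0 ≅ Z^5, C_1 ≅ Z^6.

The boundary map ∂_1: C_1 → C_0 is given by ∂[p,q] = [q] − [p].
The 5×6 boundary matrix has rank 4 and Smith normal form diag(1,1,1,1).

From H_k ≅ ker(∂_k) / im(∂_{k+1}) we obtain:

  H_1: rank ker ∂_1 − rank ∂_2 = (6 − 4) − 0 = 2, and there is no ∂_2, so H_1 ≅ Z^2.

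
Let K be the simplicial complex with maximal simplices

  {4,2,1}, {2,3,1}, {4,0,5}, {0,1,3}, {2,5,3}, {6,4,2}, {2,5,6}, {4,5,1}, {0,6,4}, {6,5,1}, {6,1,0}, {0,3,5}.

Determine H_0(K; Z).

H_0 ≅ Z.

Order the vertices as 0 < 1 < 2 < 3 < 4 < 5 < 6. Listing each simplex with vertices in this order, K has dimension 2 with simplices:

  0-simplices (7): [0], [1], [2], [3], [4], [5], [6]
  1-simplices (18): [0,1], [0,3], [0,4], [0,5], [0,6], [1,2], [1,3], [1,4], [1,5], [1,6], [2,3], [2,4], [2,5], [2,6], [3,5], [4,5], [4,6], [5,6]
  2-simplices (12): [0,1,3], [0,1,6], [0,3,5], [0,4,5], [0,4,6], [1,2,3], [1,2,4], [1,4,5], [1,5,6], [2,3,5], [2,4,6], [2,5,6]

so the chain groups are C_0 ≅ Z^7, C_1 ≅ Z^18, C_2 ≅ Z^12.

∂_1: C_1 → C_0 is given by ∂[p,q] = [q] − [p].
This gives a 7×18 integer matrix of rank 6; reducing to Smith normal form yields diagonal entries (1,1,1,1,1,1).

∂_2: C_2 → C_1 sends each 2-simplex [p,q,r] to [q,r] − [p,r] + [p,q]. For instance
  ∂[0,3,5] = [3,5] − [0,5] + [0,3],
  ∂[2,3,5] = [3,5] − [2,5] + [2,3].
The 18×12 boundary matrix has rank 12 and Smith normal form diag(1,1,1,1,1,1,1,1,1,1,1,2).

Computing H_k = (kernel of ∂_k) / (image of ∂_{k+1}):

  H_0: rank C_0 − rank ∂_1 = 7 − 6 = 1, and the invariant factors of ∂_1 are all 1, so H_0 ≅ Z.

(K is a triangulation of the real projective plane RP^2.)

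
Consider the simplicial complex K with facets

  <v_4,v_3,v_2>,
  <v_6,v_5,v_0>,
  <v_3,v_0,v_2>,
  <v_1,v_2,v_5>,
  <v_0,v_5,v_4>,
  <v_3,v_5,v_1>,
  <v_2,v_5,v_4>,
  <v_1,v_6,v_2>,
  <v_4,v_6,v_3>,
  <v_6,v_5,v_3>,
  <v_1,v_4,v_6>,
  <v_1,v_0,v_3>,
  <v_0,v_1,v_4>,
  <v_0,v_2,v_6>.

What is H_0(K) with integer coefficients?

H_0 ≅ Z.

We work with the vertex ordering v_0 < v_1 < v_2 < v_3 < v_4 < v_5 < v_6. The simplices of K, each written with vertices in increasing order, are:

  0-simplices (7): [v_0], [v_1], [v_2], [v_3], [v_4], [v_5], [v_6]
  1-simplices (21): (21 of them)
  2-simplices (14): (14 of them)

giving chain groups C_0 ≅ Z^7, C_1 ≅ Z^21, C_2 ≅ Z^14.

The boundary map ∂_1: C_1 → C_0 maps an edge to its endpoints' difference, ∂[p,q] = q − p. For instance
  ∂[v_2,v_6] = [v_6] − [v_2].
The 7×21 boundary matrix has rank 6 and Smith normal form diag(1,1,1,1,1,1).

∂_2: C_2 → C_1 sends each 2-simplex [p,q,r] to [q,r] − [p,r] + [p,q]. For instance
  ∂[v_1,v_3,v_5] = [v_3,v_5] − [v_1,v_5] + [v_1,v_3],
  ∂[v_3,v_4,v_6] = [v_4,v_6] − [v_3,v_6] + [v_3,v_4].
This gives a 21×14 integer matrix of rank 13; reducing to Smith normal form yields diagonal entries (1,1,1,1,1,1,1,1,1,1,1,1,1).

Reading off H_k = ker ∂_k / im ∂_{k+1}:

  H_0: rank C_0 − rank ∂_1 = 7 − 6 = 1, and the invariant factors of ∂_1 are all 1, so H_0 ≅ Z.

(K is a triangulation of the torus T^2.)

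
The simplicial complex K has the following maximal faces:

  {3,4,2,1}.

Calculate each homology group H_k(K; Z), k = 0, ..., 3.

H_0 = Z,  H_1 = 0,  H_2 = 0,  H_3 = 0.

Take the total order 1 < 2 < 3 < 4 on the vertex set. Then K (dimension 3) consists of the simplices:

  0-simplices (4): [1], [2], [3], [4]
  1-simplices (6): [1,2], [1,3], [1,4], [2,3], [2,4], [3,4]
  2-simplices (4): [1,2,3], [1,2,4], [1,3,4], [2,3,4]
  3-simplices (1): [1,2,3,4]

giving chain groups C_0 ≅ Z^4, C_1 ≅ Z^6, C_2 ≅ Z^4, C_3 ≅ Z^1.

The boundary map ∂_1: C_1 → C_0 maps an edge to its endpoints' difference, ∂[p,q] = q − p.
As a 4×6 matrix over Z this has rank 3, with invariant factors (1,1,1).

The boundary map ∂_2: C_2 → C_1 sends each 2-simplex [p,q,r] to [q,r] − [p,r] + [p,q]. For instance
  ∂[1,2,4] = [2,4] − [1,4] + [1,2],
  ∂[1,3,4] = [3,4] − [1,4] + [1,3].
This gives a 6×4 integer matrix of rank 3; reducing to Smith normal form yields diagonal entries (1,1,1).

The boundary map ∂_3: C_3 → C_2 sends each 3-simplex σ to the alternating sum Σ_i (−1)^i (σ with its i-th vertex removed). For instance
  ∂[1,2,3,4] = [2,3,4] − [1,3,4] + [1,2,4] − [1,2,3].
The 4×1 boundary matrix has rank 1 and Smith normal form diag(1).

Now H_k = ker ∂_k / im ∂_{k+1}, so:

  H_0: rank C_0 − rank ∂_1 = 4 − 3 = 1, and the invariant factors of ∂_1 are all 1, so H_0 ≅ Z.
  H_1: rank ker ∂_1 − rank ∂_2 = (6 − 3) − 3 = 0, and the invariant factors of ∂_2 are all 1, so H_1 ≅ 0.
  H_2: rank ker ∂_2 − rank ∂_3 = (4 − 3) − 1 = 0, and the invariant factors of ∂_3 are all 1, so H_2 ≅ 0.
  H_3: rank ker ∂_3 − rank ∂_4 = (1 − 1) − 0 = 0, and there is no ∂_4, so H_3 ≅ 0.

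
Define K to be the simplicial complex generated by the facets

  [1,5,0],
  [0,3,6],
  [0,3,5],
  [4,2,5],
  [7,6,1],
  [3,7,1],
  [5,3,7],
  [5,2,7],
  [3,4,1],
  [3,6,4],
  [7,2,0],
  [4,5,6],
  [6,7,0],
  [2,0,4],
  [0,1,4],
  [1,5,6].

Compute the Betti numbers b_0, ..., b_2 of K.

Take the total order 0 < 1 < 2 < 3 < 4 < 5 < 6 < 7 on the vertex set. Then K (dimension 2) consists of the simplices:

  0-simplices (8): [0], [1], [2], [3], [4], [5], [6], [7]
  1-simplices (24): (24 of them)
  2-simplices (16): [0,1,4], [0,1,5], [0,2,4], [0,2,7], [0,3,5], [0,3,6], [0,6,7], [1,3,4], [1,3,7], [1,5,6], [1,6,7], [2,4,5], [2,5,7], [3,4,6], [3,5,7], [4,5,6]

so the chain groups are C_0 ≅ Z^8, C_1 ≅ Z^24, C_2 ≅ Z^16.

∂_1: C_1 → C_0 is given by ∂[p,q] = [q] − [p]. For instance
  ∂[2,4] = [4] − [2].
The 8×24 boundary matrix has rank 7 and Smith normal form diag(1,1,1,1,1,1,1).

The boundary map ∂_2: C_2 → C_1 maps a triangle to the signed sum of its edges. For instance
  ∂[1,6,7] = [6,7] − [1,7] + [1,6],
  ∂[2,4,5] = [4,5] − [2,5] + [2,4].
As a 24×16 matrix over Z this has rank 15, with invariant factors (1,1,1,1,1,1,1,1,1,1,1,1,1,1,1).

Computing H_k = (kernel of ∂_k) / (image of ∂_{k+1}):

  H_0: rank C_0 − rank ∂_1 = 8 − 7 = 1, and the invariant factors of ∂_1 are all 1, so H_0 ≅ Z.
  H_1: rank ker ∂_1 − rank ∂_2 = (24 − 7) − 15 = 2, and the invariant factors of ∂_2 are all 1, so H_1 ≅ Z^2.
  H_2: rank ker ∂_2 − rank ∂_3 = (16 − 15) − 0 = 1, and there is no ∂_3, so H_2 ≅ Z.

(K is a triangulation of the torus T^2.)

Hence the Betti numbers are b_0 = 1, b_1 = 2, b_2 = 1.

b_0 = 1, b_1 = 2, b_2 = 1.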